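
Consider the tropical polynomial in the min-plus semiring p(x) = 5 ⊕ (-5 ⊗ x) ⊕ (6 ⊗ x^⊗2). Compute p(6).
p(6) = 1

A tropical monomial a ⊗ x^⊗i evaluates to a + i · x. Evaluating each term at x = 6:
  Term 0 contributes 5 + 0 · 6 = 5
  Term 1 contributes -5 + 1 · 6 = 1
  Term 2 contributes 6 + 2 · 6 = 18
p(6) = ⊕ of these = min[5, 1, 18] = 1.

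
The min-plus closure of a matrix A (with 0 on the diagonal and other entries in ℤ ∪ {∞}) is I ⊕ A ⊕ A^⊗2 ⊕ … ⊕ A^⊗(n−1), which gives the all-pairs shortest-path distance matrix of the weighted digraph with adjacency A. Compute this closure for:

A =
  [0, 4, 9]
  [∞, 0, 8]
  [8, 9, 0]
Closure =
  [0, 4, 9]
  [16, 0, 8]
  [8, 9, 0]

This is the Floyd-Warshall all-pairs shortest-path computation. For each intermediate vertex k = 0, 1, …, 2, update dist[i][j] ← min(dist[i][j], dist[i][k] + dist[k][j]). The final matrix gives, for each (i, j), the minimum total weight of any directed path from i to j (possibly empty when i = j).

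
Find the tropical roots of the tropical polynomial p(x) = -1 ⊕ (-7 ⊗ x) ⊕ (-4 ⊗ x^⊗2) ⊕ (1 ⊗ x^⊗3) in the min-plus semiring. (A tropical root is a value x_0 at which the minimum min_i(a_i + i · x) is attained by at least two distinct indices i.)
Roots: {-5, -3, 6}

Each tropical root is a break point of the lower envelope of the lines y = a_i + i · x (there are 4 lines, with slopes 0, 1, ..., 3). Only the lines that attain the minimum somewhere contribute to roots; other lines are dominated. Here the surviving (envelope) indices are i = 3, i = 2, i = 1, i = 0.
Intersections between consecutive envelope lines give the roots: for adjacent envelope indices i < j the intersection is x = (a_i − a_j) / (j − i). Reading off the sorted break points: {-5, -3, 6}.
Verification: at each break x_0, at least two indices attain the minimum of min_i(a_i + i · x_0).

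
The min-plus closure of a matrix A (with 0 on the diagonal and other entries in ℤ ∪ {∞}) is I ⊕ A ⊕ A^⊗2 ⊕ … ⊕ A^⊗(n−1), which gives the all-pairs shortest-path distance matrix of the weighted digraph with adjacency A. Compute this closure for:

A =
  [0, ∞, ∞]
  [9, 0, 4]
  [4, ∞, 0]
Closure =
  [0, ∞, ∞]
  [8, 0, 4]
  [4, ∞, 0]

This is the Floyd-Warshall all-pairs shortest-path computation. For each intermediate vertex k = 0, 1, …, 2, update dist[i][j] ← min(dist[i][j], dist[i][k] + dist[k][j]). The final matrix gives, for each (i, j), the minimum total weight of any directed path from i to j (possibly empty when i = j).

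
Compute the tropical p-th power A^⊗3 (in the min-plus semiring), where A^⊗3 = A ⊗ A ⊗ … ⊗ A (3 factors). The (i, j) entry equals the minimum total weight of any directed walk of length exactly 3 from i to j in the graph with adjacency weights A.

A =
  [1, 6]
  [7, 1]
A^⊗3 =
  [3, 8]
  [9, 3]

Each entry (A^⊗3)_ij equals the minimum over all length-3 walks i = v_0 → v_1 → … → v_3 = j of Σ_t A[v_t][v_{t+1}]. For example, for (i, j) = (0, 1) we minimise over 4 possible intermediate vertex sequences; the minimum is 8, attained along the walk 0 → 0 → 0 → 1.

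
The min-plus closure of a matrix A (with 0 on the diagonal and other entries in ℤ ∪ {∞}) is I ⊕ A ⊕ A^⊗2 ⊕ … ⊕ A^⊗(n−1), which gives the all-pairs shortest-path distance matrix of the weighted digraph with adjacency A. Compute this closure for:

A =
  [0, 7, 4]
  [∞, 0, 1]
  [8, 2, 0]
Closure =
  [0, 6, 4]
  [9, 0, 1]
  [8, 2, 0]

This is the Floyd-Warshall all-pairs shortest-path computation. For each intermediate vertex k = 0, 1, …, 2, update dist[i][j] ← min(dist[i][j], dist[i][k] + dist[k][j]). The final matrix gives, for each (i, j), the minimum total weight of any directed path from i to j (possibly empty when i = j).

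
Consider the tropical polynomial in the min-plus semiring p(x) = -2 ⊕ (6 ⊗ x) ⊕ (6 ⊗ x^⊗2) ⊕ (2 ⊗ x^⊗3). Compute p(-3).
p(-3) = -7

A tropical monomial a ⊗ x^⊗i evaluates to a + i · x. Evaluating each term at x = -3:
  Term 0 contributes -2 + 0 · -3 = -2
  Term 1 contributes 6 + 1 · -3 = 3
  Term 2 contributes 6 + 2 · -3 = 0
  Term 3 contributes 2 + 3 · -3 = -7
p(-3) = ⊕ of these = min[-2, 3, 0, -7] = -7.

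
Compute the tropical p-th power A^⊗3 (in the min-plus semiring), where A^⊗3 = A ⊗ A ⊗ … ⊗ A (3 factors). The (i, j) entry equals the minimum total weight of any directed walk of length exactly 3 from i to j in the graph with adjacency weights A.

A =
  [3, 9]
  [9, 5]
A^⊗3 =
  [9, 15]
  [15, 15]

Each entry (A^⊗3)_ij equals the minimum over all length-3 walks i = v_0 → v_1 → … → v_3 = j of Σ_t A[v_t][v_{t+1}]. For example, for (i, j) = (0, 1) we minimise over 4 possible intermediate vertex sequences; the minimum is 15, attained along the walk 0 → 0 → 0 → 1.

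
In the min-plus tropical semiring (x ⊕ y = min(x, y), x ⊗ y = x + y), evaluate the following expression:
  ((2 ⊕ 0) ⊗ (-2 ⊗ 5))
((2 ⊕ 0) ⊗ (-2 ⊗ 5)) = 3

Expand innermost to outermost. Recall ⊕ takes the minimum of its arguments and ⊗ takes their sum. Working out the expression ((2 ⊕ 0) ⊗ (-2 ⊗ 5)) gives 3.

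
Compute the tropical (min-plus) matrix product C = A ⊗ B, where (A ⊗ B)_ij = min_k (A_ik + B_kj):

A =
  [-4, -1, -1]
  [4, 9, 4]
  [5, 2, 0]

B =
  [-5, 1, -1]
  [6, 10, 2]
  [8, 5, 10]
A ⊗ B =
  [-9, -3, -5]
  [-1, 5, 3]
  [0, 5, 4]

Apply the min-plus product entry-by-entry:
  C[0][0] = min over k of (A[0][0] + B[0][0] = -4 + -5 = -9, A[0][1] + B[1][0] = -1 + 6 = 5, A[0][2] + B[2][0] = -1 + 8 = 7) = -9 (attained at k = 0)
  C[0][1] = min over k of (A[0][0] + B[0][1] = -4 + 1 = -3, A[0][1] + B[1][1] = -1 + 10 = 9, A[0][2] + B[2][1] = -1 + 5 = 4) = -3 (attained at k = 0)
  C[0][2] = min over k of (A[0][0] + B[0][2] = -4 + -1 = -5, A[0][1] + B[1][2] = -1 + 2 = 1, A[0][2] + B[2][2] = -1 + 10 = 9) = -5 (attained at k = 0)
  C[1][0] = min over k of (A[1][0] + B[0][0] = 4 + -5 = -1, A[1][1] + B[1][0] = 9 + 6 = 15, A[1][2] + B[2][0] = 4 + 8 = 12) = -1 (attained at k = 0)
  C[1][1] = min over k of (A[1][0] + B[0][1] = 4 + 1 = 5, A[1][1] + B[1][1] = 9 + 10 = 19, A[1][2] + B[2][1] = 4 + 5 = 9) = 5 (attained at k = 0)
  C[1][2] = min over k of (A[1][0] + B[0][2] = 4 + -1 = 3, A[1][1] + B[1][2] = 9 + 2 = 11, A[1][2] + B[2][2] = 4 + 10 = 14) = 3 (attained at k = 0)
  C[2][0] = min over k of (A[2][0] + B[0][0] = 5 + -5 = 0, A[2][1] + B[1][0] = 2 + 6 = 8, A[2][2] + B[2][0] = 0 + 8 = 8) = 0 (attained at k = 0)
  C[2][1] = min over k of (A[2][0] + B[0][1] = 5 + 1 = 6, A[2][1] + B[1][1] = 2 + 10 = 12, A[2][2] + B[2][1] = 0 + 5 = 5) = 5 (attained at k = 2)
  C[2][2] = min over k of (A[2][0] + B[0][2] = 5 + -1 = 4, A[2][1] + B[1][2] = 2 + 2 = 4, A[2][2] + B[2][2] = 0 + 10 = 10) = 4 (attained at k = 0)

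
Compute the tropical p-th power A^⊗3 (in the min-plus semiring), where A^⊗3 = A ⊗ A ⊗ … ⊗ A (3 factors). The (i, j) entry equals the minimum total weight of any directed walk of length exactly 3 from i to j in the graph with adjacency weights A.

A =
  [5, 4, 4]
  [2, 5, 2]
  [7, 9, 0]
A^⊗3 =
  [11, 10, 4]
  [8, 11, 2]
  [7, 9, 0]

Each entry (A^⊗3)_ij equals the minimum over all length-3 walks i = v_0 → v_1 → … → v_3 = j of Σ_t A[v_t][v_{t+1}]. For example, for (i, j) = (0, 2) we minimise over 9 possible intermediate vertex sequences; the minimum is 4, attained along the walk 0 → 2 → 2 → 2.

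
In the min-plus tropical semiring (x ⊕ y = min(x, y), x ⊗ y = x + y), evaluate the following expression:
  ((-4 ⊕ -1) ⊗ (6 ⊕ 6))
((-4 ⊕ -1) ⊗ (6 ⊕ 6)) = 2

Expand innermost to outermost. Recall ⊕ takes the minimum of its arguments and ⊗ takes their sum. Working out the expression ((-4 ⊕ -1) ⊗ (6 ⊕ 6)) gives 2.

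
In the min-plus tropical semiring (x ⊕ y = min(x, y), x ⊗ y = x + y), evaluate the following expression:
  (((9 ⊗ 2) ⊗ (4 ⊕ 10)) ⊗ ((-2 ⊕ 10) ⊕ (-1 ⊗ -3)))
(((9 ⊗ 2) ⊗ (4 ⊕ 10)) ⊗ ((-2 ⊕ 10) ⊕ (-1 ⊗ -3))) = 11

Expand innermost to outermost. Recall ⊕ takes the minimum of its arguments and ⊗ takes their sum. Working out the expression (((9 ⊗ 2) ⊗ (4 ⊕ 10)) ⊗ ((-2 ⊕ 10) ⊕ (-1 ⊗ -3))) gives 11.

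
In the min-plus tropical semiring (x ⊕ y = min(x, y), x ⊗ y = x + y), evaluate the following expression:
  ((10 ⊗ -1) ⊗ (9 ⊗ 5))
((10 ⊗ -1) ⊗ (9 ⊗ 5)) = 23

Expand innermost to outermost. Recall ⊕ takes the minimum of its arguments and ⊗ takes their sum. Working out the expression ((10 ⊗ -1) ⊗ (9 ⊗ 5)) gives 23.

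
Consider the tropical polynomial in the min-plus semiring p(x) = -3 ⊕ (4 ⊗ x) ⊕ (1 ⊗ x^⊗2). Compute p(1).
p(1) = -3

A tropical monomial a ⊗ x^⊗i evaluates to a + i · x. Evaluating each term at x = 1:
  Term 0 contributes -3 + 0 · 1 = -3
  Term 1 contributes 4 + 1 · 1 = 5
  Term 2 contributes 1 + 2 · 1 = 3
p(1) = ⊕ of these = min[-3, 5, 3] = -3.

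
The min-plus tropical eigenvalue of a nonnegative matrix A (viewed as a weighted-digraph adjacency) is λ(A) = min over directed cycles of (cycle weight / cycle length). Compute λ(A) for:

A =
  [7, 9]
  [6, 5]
λ(A) = 5

Enumerate directed cycles and compute their means (weight / length). Sample:
  cycle 0 → 0: weight = 7, length = 1, mean = 7/1 ≈ 7.000
  cycle 1 → 1: weight = 5, length = 1, mean = 5/1 ≈ 5.000
  cycle 0 → 1 → 0: weight = 15, length = 2, mean = 15/2 ≈ 7.500
  cycle 1 → 0 → 1: weight = 15, length = 2, mean = 15/2 ≈ 7.500
Minimum mean = 5.000, attained e.g. along the cycle 1 → 1 with weight 5 and length 1. So λ(A) = 5/1 = 5.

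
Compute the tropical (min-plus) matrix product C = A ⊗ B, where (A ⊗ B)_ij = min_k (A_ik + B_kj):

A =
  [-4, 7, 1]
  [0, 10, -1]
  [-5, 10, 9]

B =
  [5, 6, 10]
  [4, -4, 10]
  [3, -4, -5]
A ⊗ B =
  [1, -3, -4]
  [2, -5, -6]
  [0, 1, 4]

Apply the min-plus product entry-by-entry:
  C[0][0] = min over k of (A[0][0] + B[0][0] = -4 + 5 = 1, A[0][1] + B[1][0] = 7 + 4 = 11, A[0][2] + B[2][0] = 1 + 3 = 4) = 1 (attained at k = 0)
  C[0][1] = min over k of (A[0][0] + B[0][1] = -4 + 6 = 2, A[0][1] + B[1][1] = 7 + -4 = 3, A[0][2] + B[2][1] = 1 + -4 = -3) = -3 (attained at k = 2)
  C[0][2] = min over k of (A[0][0] + B[0][2] = -4 + 10 = 6, A[0][1] + B[1][2] = 7 + 10 = 17, A[0][2] + B[2][2] = 1 + -5 = -4) = -4 (attained at k = 2)
  C[1][0] = min over k of (A[1][0] + B[0][0] = 0 + 5 = 5, A[1][1] + B[1][0] = 10 + 4 = 14, A[1][2] + B[2][0] = -1 + 3 = 2) = 2 (attained at k = 2)
  C[1][1] = min over k of (A[1][0] + B[0][1] = 0 + 6 = 6, A[1][1] + B[1][1] = 10 + -4 = 6, A[1][2] + B[2][1] = -1 + -4 = -5) = -5 (attained at k = 2)
  C[1][2] = min over k of (A[1][0] + B[0][2] = 0 + 10 = 10, A[1][1] + B[1][2] = 10 + 10 = 20, A[1][2] + B[2][2] = -1 + -5 = -6) = -6 (attained at k = 2)
  C[2][0] = min over k of (A[2][0] + B[0][0] = -5 + 5 = 0, A[2][1] + B[1][0] = 10 + 4 = 14, A[2][2] + B[2][0] = 9 + 3 = 12) = 0 (attained at k = 0)
  C[2][1] = min over k of (A[2][0] + B[0][1] = -5 + 6 = 1, A[2][1] + B[1][1] = 10 + -4 = 6, A[2][2] + B[2][1] = 9 + -4 = 5) = 1 (attained at k = 0)
  C[2][2] = min over k of (A[2][0] + B[0][2] = -5 + 10 = 5, A[2][1] + B[1][2] = 10 + 10 = 20, A[2][2] + B[2][2] = 9 + -5 = 4) = 4 (attained at k = 2)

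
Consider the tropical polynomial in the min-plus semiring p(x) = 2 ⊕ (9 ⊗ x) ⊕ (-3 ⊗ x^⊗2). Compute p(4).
p(4) = 2

A tropical monomial a ⊗ x^⊗i evaluates to a + i · x. Evaluating each term at x = 4:
  Term 0 contributes 2 + 0 · 4 = 2
  Term 1 contributes 9 + 1 · 4 = 13
  Term 2 contributes -3 + 2 · 4 = 5
p(4) = ⊕ of these = min[2, 13, 5] = 2.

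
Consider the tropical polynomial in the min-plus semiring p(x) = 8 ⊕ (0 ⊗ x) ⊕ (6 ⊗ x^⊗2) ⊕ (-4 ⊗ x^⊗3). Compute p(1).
p(1) = -1

A tropical monomial a ⊗ x^⊗i evaluates to a + i · x. Evaluating each term at x = 1:
  Term 0 contributes 8 + 0 · 1 = 8
  Term 1 contributes 0 + 1 · 1 = 1
  Term 2 contributes 6 + 2 · 1 = 8
  Term 3 contributes -4 + 3 · 1 = -1
p(1) = ⊕ of these = min[8, 1, 8, -1] = -1.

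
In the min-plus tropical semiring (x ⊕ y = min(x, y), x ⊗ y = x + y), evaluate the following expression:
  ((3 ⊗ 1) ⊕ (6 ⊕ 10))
((3 ⊗ 1) ⊕ (6 ⊕ 10)) = 4

Expand innermost to outermost. Recall ⊕ takes the minimum of its arguments and ⊗ takes their sum. Working out the expression ((3 ⊗ 1) ⊕ (6 ⊕ 10)) gives 4.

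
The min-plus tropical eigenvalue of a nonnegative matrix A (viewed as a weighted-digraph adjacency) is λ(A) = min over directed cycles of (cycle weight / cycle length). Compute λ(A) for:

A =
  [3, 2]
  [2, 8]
λ(A) = 2

Enumerate directed cycles and compute their means (weight / length). Sample:
  cycle 0 → 0: weight = 3, length = 1, mean = 3/1 ≈ 3.000
  cycle 1 → 1: weight = 8, length = 1, mean = 8/1 ≈ 8.000
  cycle 0 → 1 → 0: weight = 4, length = 2, mean = 4/2 ≈ 2.000
  cycle 1 → 0 → 1: weight = 4, length = 2, mean = 4/2 ≈ 2.000
Minimum mean = 2.000, attained e.g. along the cycle 0 → 1 → 0 with weight 4 and length 2. So λ(A) = 4/2 = 2.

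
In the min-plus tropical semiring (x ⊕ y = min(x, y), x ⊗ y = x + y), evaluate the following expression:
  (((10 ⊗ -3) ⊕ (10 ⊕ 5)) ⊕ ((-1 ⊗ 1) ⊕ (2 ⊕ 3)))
(((10 ⊗ -3) ⊕ (10 ⊕ 5)) ⊕ ((-1 ⊗ 1) ⊕ (2 ⊕ 3))) = 0

Expand innermost to outermost. Recall ⊕ takes the minimum of its arguments and ⊗ takes their sum. Working out the expression (((10 ⊗ -3) ⊕ (10 ⊕ 5)) ⊕ ((-1 ⊗ 1) ⊕ (2 ⊕ 3))) gives 0.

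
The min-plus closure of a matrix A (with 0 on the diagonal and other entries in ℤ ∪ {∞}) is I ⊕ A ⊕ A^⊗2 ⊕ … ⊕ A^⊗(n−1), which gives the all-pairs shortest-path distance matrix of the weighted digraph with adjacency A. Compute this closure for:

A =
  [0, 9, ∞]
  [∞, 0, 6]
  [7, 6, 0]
Closure =
  [0, 9, 15]
  [13, 0, 6]
  [7, 6, 0]

This is the Floyd-Warshall all-pairs shortest-path computation. For each intermediate vertex k = 0, 1, …, 2, update dist[i][j] ← min(dist[i][j], dist[i][k] + dist[k][j]). The final matrix gives, for each (i, j), the minimum total weight of any directed path from i to j (possibly empty when i = j).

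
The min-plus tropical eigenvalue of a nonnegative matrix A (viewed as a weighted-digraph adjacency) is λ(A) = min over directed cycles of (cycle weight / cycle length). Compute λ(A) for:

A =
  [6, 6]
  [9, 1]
λ(A) = 1

Enumerate directed cycles and compute their means (weight / length). Sample:
  cycle 0 → 0: weight = 6, length = 1, mean = 6/1 ≈ 6.000
  cycle 1 → 1: weight = 1, length = 1, mean = 1/1 ≈ 1.000
  cycle 0 → 1 → 0: weight = 15, length = 2, mean = 15/2 ≈ 7.500
  cycle 1 → 0 → 1: weight = 15, length = 2, mean = 15/2 ≈ 7.500
Minimum mean = 1.000, attained e.g. along the cycle 1 → 1 with weight 1 and length 1. So λ(A) = 1/1 = 1.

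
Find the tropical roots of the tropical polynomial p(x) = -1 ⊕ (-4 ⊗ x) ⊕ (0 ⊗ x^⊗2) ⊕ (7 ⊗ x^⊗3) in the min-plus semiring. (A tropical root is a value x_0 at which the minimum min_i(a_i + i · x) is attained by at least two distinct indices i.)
Roots: {-7, -4, 3}

Each tropical root is a break point of the lower envelope of the lines y = a_i + i · x (there are 4 lines, with slopes 0, 1, ..., 3). Only the lines that attain the minimum somewhere contribute to roots; other lines are dominated. Here the surviving (envelope) indices are i = 3, i = 2, i = 1, i = 0.
Intersections between consecutive envelope lines give the roots: for adjacent envelope indices i < j the intersection is x = (a_i − a_j) / (j − i). Reading off the sorted break points: {-7, -4, 3}.
Verification: at each break x_0, at least two indices attain the minimum of min_i(a_i + i · x_0).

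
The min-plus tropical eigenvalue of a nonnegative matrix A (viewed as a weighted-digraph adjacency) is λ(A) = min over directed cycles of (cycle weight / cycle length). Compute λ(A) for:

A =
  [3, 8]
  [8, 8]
λ(A) = 3

Enumerate directed cycles and compute their means (weight / length). Sample:
  cycle 0 → 0: weight = 3, length = 1, mean = 3/1 ≈ 3.000
  cycle 1 → 1: weight = 8, length = 1, mean = 8/1 ≈ 8.000
  cycle 0 → 1 → 0: weight = 16, length = 2, mean = 16/2 ≈ 8.000
  cycle 1 → 0 → 1: weight = 16, length = 2, mean = 16/2 ≈ 8.000
Minimum mean = 3.000, attained e.g. along the cycle 0 → 0 with weight 3 and length 1. So λ(A) = 3/1 = 3.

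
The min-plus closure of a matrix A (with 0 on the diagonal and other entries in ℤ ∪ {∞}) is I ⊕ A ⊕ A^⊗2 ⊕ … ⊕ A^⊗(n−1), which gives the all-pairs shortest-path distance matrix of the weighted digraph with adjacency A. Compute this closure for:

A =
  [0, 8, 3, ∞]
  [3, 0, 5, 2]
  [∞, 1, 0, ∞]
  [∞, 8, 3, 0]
Closure =
  [0, 4, 3, 6]
  [3, 0, 5, 2]
  [4, 1, 0, 3]
  [7, 4, 3, 0]

This is the Floyd-Warshall all-pairs shortest-path computation. For each intermediate vertex k = 0, 1, …, 3, update dist[i][j] ← min(dist[i][j], dist[i][k] + dist[k][j]). The final matrix gives, for each (i, j), the minimum total weight of any directed path from i to j (possibly empty when i = j).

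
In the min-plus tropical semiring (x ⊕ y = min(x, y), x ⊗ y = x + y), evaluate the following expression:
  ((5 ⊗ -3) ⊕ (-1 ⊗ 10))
((5 ⊗ -3) ⊕ (-1 ⊗ 10)) = 2

Expand innermost to outermost. Recall ⊕ takes the minimum of its arguments and ⊗ takes their sum. Working out the expression ((5 ⊗ -3) ⊕ (-1 ⊗ 10)) gives 2.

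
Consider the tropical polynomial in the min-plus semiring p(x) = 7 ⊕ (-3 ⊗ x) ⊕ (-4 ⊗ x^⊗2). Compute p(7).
p(7) = 4

A tropical monomial a ⊗ x^⊗i evaluates to a + i · x. Evaluating each term at x = 7:
  Term 0 contributes 7 + 0 · 7 = 7
  Term 1 contributes -3 + 1 · 7 = 4
  Term 2 contributes -4 + 2 · 7 = 10
p(7) = ⊕ of these = min[7, 4, 10] = 4.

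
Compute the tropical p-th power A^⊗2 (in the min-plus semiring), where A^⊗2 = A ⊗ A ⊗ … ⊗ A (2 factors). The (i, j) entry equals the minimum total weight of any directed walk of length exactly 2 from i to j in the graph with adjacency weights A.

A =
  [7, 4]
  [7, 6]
A^⊗2 =
  [11, 10]
  [13, 11]

Each entry (A^⊗2)_ij equals the minimum over all length-2 walks i = v_0 → v_1 → … → v_2 = j of Σ_t A[v_t][v_{t+1}]. For example, for (i, j) = (0, 1) we minimise over 2 possible intermediate vertex sequences; the minimum is 10, attained along the walk 0 → 1 → 1.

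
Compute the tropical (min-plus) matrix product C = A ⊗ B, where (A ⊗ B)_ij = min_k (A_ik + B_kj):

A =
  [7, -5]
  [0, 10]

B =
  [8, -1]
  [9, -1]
A ⊗ B =
  [4, -6]
  [8, -1]

Apply the min-plus product entry-by-entry:
  C[0][0] = min over k of (A[0][0] + B[0][0] = 7 + 8 = 15, A[0][1] + B[1][0] = -5 + 9 = 4) = 4 (attained at k = 1)
  C[0][1] = min over k of (A[0][0] + B[0][1] = 7 + -1 = 6, A[0][1] + B[1][1] = -5 + -1 = -6) = -6 (attained at k = 1)
  C[1][0] = min over k of (A[1][0] + B[0][0] = 0 + 8 = 8, A[1][1] + B[1][0] = 10 + 9 = 19) = 8 (attained at k = 0)
  C[1][1] = min over k of (A[1][0] + B[0][1] = 0 + -1 = -1, A[1][1] + B[1][1] = 10 + -1 = 9) = -1 (attained at k = 0)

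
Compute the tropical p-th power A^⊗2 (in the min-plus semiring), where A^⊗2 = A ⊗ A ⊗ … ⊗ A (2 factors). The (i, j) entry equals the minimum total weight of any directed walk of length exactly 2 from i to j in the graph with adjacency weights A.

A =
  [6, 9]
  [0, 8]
A^⊗2 =
  [9, 15]
  [6, 9]

Each entry (A^⊗2)_ij equals the minimum over all length-2 walks i = v_0 → v_1 → … → v_2 = j of Σ_t A[v_t][v_{t+1}]. For example, for (i, j) = (0, 1) we minimise over 2 possible intermediate vertex sequences; the minimum is 15, attained along the walk 0 → 0 → 1.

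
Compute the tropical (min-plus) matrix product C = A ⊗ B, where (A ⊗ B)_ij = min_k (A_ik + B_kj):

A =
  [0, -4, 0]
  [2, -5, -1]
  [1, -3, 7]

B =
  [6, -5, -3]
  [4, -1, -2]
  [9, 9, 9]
A ⊗ B =
  [0, -5, -6]
  [-1, -6, -7]
  [1, -4, -5]

Apply the min-plus product entry-by-entry:
  C[0][0] = min over k of (A[0][0] + B[0][0] = 0 + 6 = 6, A[0][1] + B[1][0] = -4 + 4 = 0, A[0][2] + B[2][0] = 0 + 9 = 9) = 0 (attained at k = 1)
  C[0][1] = min over k of (A[0][0] + B[0][1] = 0 + -5 = -5, A[0][1] + B[1][1] = -4 + -1 = -5, A[0][2] + B[2][1] = 0 + 9 = 9) = -5 (attained at k = 0)
  C[0][2] = min over k of (A[0][0] + B[0][2] = 0 + -3 = -3, A[0][1] + B[1][2] = -4 + -2 = -6, A[0][2] + B[2][2] = 0 + 9 = 9) = -6 (attained at k = 1)
  C[1][0] = min over k of (A[1][0] + B[0][0] = 2 + 6 = 8, A[1][1] + B[1][0] = -5 + 4 = -1, A[1][2] + B[2][0] = -1 + 9 = 8) = -1 (attained at k = 1)
  C[1][1] = min over k of (A[1][0] + B[0][1] = 2 + -5 = -3, A[1][1] + B[1][1] = -5 + -1 = -6, A[1][2] + B[2][1] = -1 + 9 = 8) = -6 (attained at k = 1)
  C[1][2] = min over k of (A[1][0] + B[0][2] = 2 + -3 = -1, A[1][1] + B[1][2] = -5 + -2 = -7, A[1][2] + B[2][2] = -1 + 9 = 8) = -7 (attained at k = 1)
  C[2][0] = min over k of (A[2][0] + B[0][0] = 1 + 6 = 7, A[2][1] + B[1][0] = -3 + 4 = 1, A[2][2] + B[2][0] = 7 + 9 = 16) = 1 (attained at k = 1)
  C[2][1] = min over k of (A[2][0] + B[0][1] = 1 + -5 = -4, A[2][1] + B[1][1] = -3 + -1 = -4, A[2][2] + B[2][1] = 7 + 9 = 16) = -4 (attained at k = 0)
  C[2][2] = min over k of (A[2][0] + B[0][2] = 1 + -3 = -2, A[2][1] + B[1][2] = -3 + -2 = -5, A[2][2] + B[2][2] = 7 + 9 = 16) = -5 (attained at k = 1)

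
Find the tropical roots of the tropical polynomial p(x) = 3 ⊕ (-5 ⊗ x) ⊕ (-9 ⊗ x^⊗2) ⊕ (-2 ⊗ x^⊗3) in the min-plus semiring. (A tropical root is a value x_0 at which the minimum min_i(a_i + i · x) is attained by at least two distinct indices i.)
Roots: {-7, 4, 8}

Each tropical root is a break point of the lower envelope of the lines y = a_i + i · x (there are 4 lines, with slopes 0, 1, ..., 3). Only the lines that attain the minimum somewhere contribute to roots; other lines are dominated. Here the surviving (envelope) indices are i = 3, i = 2, i = 1, i = 0.
Intersections between consecutive envelope lines give the roots: for adjacent envelope indices i < j the intersection is x = (a_i − a_j) / (j − i). Reading off the sorted break points: {-7, 4, 8}.
Verification: at each break x_0, at least two indices attain the minimum of min_i(a_i + i · x_0).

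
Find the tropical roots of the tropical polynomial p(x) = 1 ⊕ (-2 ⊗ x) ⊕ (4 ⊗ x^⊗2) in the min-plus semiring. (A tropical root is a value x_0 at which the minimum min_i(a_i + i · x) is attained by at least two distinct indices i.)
Roots: {-6, 3}

Each tropical root is a break point of the lower envelope of the lines y = a_i + i · x (there are 3 lines, with slopes 0, 1, ..., 2). Only the lines that attain the minimum somewhere contribute to roots; other lines are dominated. Here the surviving (envelope) indices are i = 2, i = 1, i = 0.
Intersections between consecutive envelope lines give the roots: for adjacent envelope indices i < j the intersection is x = (a_i − a_j) / (j − i). Reading off the sorted break points: {-6, 3}.
Verification: at each break x_0, at least two indices attain the minimum of min_i(a_i + i · x_0).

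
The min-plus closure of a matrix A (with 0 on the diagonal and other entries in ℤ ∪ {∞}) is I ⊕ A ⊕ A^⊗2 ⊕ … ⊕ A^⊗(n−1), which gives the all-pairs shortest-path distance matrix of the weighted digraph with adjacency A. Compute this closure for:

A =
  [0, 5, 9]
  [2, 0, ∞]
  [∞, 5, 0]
Closure =
  [0, 5, 9]
  [2, 0, 11]
  [7, 5, 0]

This is the Floyd-Warshall all-pairs shortest-path computation. For each intermediate vertex k = 0, 1, …, 2, update dist[i][j] ← min(dist[i][j], dist[i][k] + dist[k][j]). The final matrix gives, for each (i, j), the minimum total weight of any directed path from i to j (possibly empty when i = j).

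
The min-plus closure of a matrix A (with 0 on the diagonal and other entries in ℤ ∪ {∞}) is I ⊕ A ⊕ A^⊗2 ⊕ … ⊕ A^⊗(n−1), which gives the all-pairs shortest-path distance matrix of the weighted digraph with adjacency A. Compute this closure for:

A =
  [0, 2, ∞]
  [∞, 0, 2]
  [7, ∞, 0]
Closure =
  [0, 2, 4]
  [9, 0, 2]
  [7, 9, 0]

This is the Floyd-Warshall all-pairs shortest-path computation. For each intermediate vertex k = 0, 1, …, 2, update dist[i][j] ← min(dist[i][j], dist[i][k] + dist[k][j]). The final matrix gives, for each (i, j), the minimum total weight of any directed path from i to j (possibly empty when i = j).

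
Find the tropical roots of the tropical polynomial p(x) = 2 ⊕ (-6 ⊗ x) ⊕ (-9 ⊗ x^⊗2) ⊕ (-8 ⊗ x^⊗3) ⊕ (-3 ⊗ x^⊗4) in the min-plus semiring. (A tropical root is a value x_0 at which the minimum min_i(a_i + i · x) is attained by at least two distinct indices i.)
Roots: {-5, -1, 3, 8}

Each tropical root is a break point of the lower envelope of the lines y = a_i + i · x (there are 5 lines, with slopes 0, 1, ..., 4). Only the lines that attain the minimum somewhere contribute to roots; other lines are dominated. Here the surviving (envelope) indices are i = 4, i = 3, i = 2, i = 1, i = 0.
Intersections between consecutive envelope lines give the roots: for adjacent envelope indices i < j the intersection is x = (a_i − a_j) / (j − i). Reading off the sorted break points: {-5, -1, 3, 8}.
Verification: at each break x_0, at least two indices attain the minimum of min_i(a_i + i · x_0).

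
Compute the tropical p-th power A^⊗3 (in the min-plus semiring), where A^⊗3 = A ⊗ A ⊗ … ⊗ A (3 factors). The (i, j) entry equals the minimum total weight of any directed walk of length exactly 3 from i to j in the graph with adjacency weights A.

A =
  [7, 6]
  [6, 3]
A^⊗3 =
  [15, 12]
  [12, 9]

Each entry (A^⊗3)_ij equals the minimum over all length-3 walks i = v_0 → v_1 → … → v_3 = j of Σ_t A[v_t][v_{t+1}]. For example, for (i, j) = (0, 1) we minimise over 4 possible intermediate vertex sequences; the minimum is 12, attained along the walk 0 → 1 → 1 → 1.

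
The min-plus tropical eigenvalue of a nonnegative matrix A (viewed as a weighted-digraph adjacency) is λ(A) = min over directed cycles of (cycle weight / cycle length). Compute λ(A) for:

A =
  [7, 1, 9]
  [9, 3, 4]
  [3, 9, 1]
λ(A) = 1

Enumerate directed cycles and compute their means (weight / length). Sample:
  cycle 0 → 0: weight = 7, length = 1, mean = 7/1 ≈ 7.000
  cycle 1 → 1: weight = 3, length = 1, mean = 3/1 ≈ 3.000
  cycle 2 → 2: weight = 1, length = 1, mean = 1/1 ≈ 1.000
  cycle 0 → 1 → 0: weight = 10, length = 2, mean = 10/2 ≈ 5.000
  cycle 0 → 2 → 0: weight = 12, length = 2, mean = 12/2 ≈ 6.000
  cycle 1 → 0 → 1: weight = 10, length = 2, mean = 10/2 ≈ 5.000
Minimum mean = 1.000, attained e.g. along the cycle 2 → 2 with weight 1 and length 1. So λ(A) = 1/1 = 1.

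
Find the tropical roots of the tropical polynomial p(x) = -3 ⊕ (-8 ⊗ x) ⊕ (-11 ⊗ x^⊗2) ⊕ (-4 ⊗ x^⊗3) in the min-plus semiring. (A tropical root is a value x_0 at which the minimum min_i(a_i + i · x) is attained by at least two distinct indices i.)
Roots: {-7, 3, 5}

Each tropical root is a break point of the lower envelope of the lines y = a_i + i · x (there are 4 lines, with slopes 0, 1, ..., 3). Only the lines that attain the minimum somewhere contribute to roots; other lines are dominated. Here the surviving (envelope) indices are i = 3, i = 2, i = 1, i = 0.
Intersections between consecutive envelope lines give the roots: for adjacent envelope indices i < j the intersection is x = (a_i − a_j) / (j − i). Reading off the sorted break points: {-7, 3, 5}.
Verification: at each break x_0, at least two indices attain the minimum of min_i(a_i + i · x_0).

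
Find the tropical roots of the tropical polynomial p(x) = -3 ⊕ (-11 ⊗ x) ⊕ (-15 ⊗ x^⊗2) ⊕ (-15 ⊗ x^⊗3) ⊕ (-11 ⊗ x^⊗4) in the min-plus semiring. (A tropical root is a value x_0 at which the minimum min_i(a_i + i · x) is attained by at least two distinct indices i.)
Roots: {-4, 0, 4, 8}

Each tropical root is a break point of the lower envelope of the lines y = a_i + i · x (there are 5 lines, with slopes 0, 1, ..., 4). Only the lines that attain the minimum somewhere contribute to roots; other lines are dominated. Here the surviving (envelope) indices are i = 4, i = 3, i = 2, i = 1, i = 0.
Intersections between consecutive envelope lines give the roots: for adjacent envelope indices i < j the intersection is x = (a_i − a_j) / (j − i). Reading off the sorted break points: {-4, 0, 4, 8}.
Verification: at each break x_0, at least two indices attain the minimum of min_i(a_i + i · x_0).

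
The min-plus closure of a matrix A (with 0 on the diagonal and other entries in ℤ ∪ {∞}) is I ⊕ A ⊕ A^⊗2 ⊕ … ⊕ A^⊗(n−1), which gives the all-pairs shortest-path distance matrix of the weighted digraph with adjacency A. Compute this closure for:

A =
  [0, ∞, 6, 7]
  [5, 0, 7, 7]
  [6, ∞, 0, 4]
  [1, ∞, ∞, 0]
Closure =
  [0, ∞, 6, 7]
  [5, 0, 7, 7]
  [5, ∞, 0, 4]
  [1, ∞, 7, 0]

This is the Floyd-Warshall all-pairs shortest-path computation. For each intermediate vertex k = 0, 1, …, 3, update dist[i][j] ← min(dist[i][j], dist[i][k] + dist[k][j]). The final matrix gives, for each (i, j), the minimum total weight of any directed path from i to j (possibly empty when i = j).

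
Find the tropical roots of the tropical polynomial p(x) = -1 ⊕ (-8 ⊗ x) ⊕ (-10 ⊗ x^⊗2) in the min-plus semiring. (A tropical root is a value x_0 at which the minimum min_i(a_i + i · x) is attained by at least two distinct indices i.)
Roots: {2, 7}

Each tropical root is a break point of the lower envelope of the lines y = a_i + i · x (there are 3 lines, with slopes 0, 1, ..., 2). Only the lines that attain the minimum somewhere contribute to roots; other lines are dominated. Here the surviving (envelope) indices are i = 2, i = 1, i = 0.
Intersections between consecutive envelope lines give the roots: for adjacent envelope indices i < j the intersection is x = (a_i − a_j) / (j − i). Reading off the sorted break points: {2, 7}.
Verification: at each break x_0, at least two indices attain the minimum of min_i(a_i + i · x_0).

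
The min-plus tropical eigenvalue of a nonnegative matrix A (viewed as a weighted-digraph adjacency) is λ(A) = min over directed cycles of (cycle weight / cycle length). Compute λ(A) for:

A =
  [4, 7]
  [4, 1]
λ(A) = 1

Enumerate directed cycles and compute their means (weight / length). Sample:
  cycle 0 → 0: weight = 4, length = 1, mean = 4/1 ≈ 4.000
  cycle 1 → 1: weight = 1, length = 1, mean = 1/1 ≈ 1.000
  cycle 0 → 1 → 0: weight = 11, length = 2, mean = 11/2 ≈ 5.500
  cycle 1 → 0 → 1: weight = 11, length = 2, mean = 11/2 ≈ 5.500
Minimum mean = 1.000, attained e.g. along the cycle 1 → 1 with weight 1 and length 1. So λ(A) = 1/1 = 1.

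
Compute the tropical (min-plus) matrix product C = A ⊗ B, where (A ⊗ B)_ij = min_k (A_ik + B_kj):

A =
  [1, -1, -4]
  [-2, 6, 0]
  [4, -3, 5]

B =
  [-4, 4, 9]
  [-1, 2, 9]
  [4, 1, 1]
A ⊗ B =
  [-3, -3, -3]
  [-6, 1, 1]
  [-4, -1, 6]

Apply the min-plus product entry-by-entry:
  C[0][0] = min over k of (A[0][0] + B[0][0] = 1 + -4 = -3, A[0][1] + B[1][0] = -1 + -1 = -2, A[0][2] + B[2][0] = -4 + 4 = 0) = -3 (attained at k = 0)
  C[0][1] = min over k of (A[0][0] + B[0][1] = 1 + 4 = 5, A[0][1] + B[1][1] = -1 + 2 = 1, A[0][2] + B[2][1] = -4 + 1 = -3) = -3 (attained at k = 2)
  C[0][2] = min over k of (A[0][0] + B[0][2] = 1 + 9 = 10, A[0][1] + B[1][2] = -1 + 9 = 8, A[0][2] + B[2][2] = -4 + 1 = -3) = -3 (attained at k = 2)
  C[1][0] = min over k of (A[1][0] + B[0][0] = -2 + -4 = -6, A[1][1] + B[1][0] = 6 + -1 = 5, A[1][2] + B[2][0] = 0 + 4 = 4) = -6 (attained at k = 0)
  C[1][1] = min over k of (A[1][0] + B[0][1] = -2 + 4 = 2, A[1][1] + B[1][1] = 6 + 2 = 8, A[1][2] + B[2][1] = 0 + 1 = 1) = 1 (attained at k = 2)
  C[1][2] = min over k of (A[1][0] + B[0][2] = -2 + 9 = 7, A[1][1] + B[1][2] = 6 + 9 = 15, A[1][2] + B[2][2] = 0 + 1 = 1) = 1 (attained at k = 2)
  C[2][0] = min over k of (A[2][0] + B[0][0] = 4 + -4 = 0, A[2][1] + B[1][0] = -3 + -1 = -4, A[2][2] + B[2][0] = 5 + 4 = 9) = -4 (attained at k = 1)
  C[2][1] = min over k of (A[2][0] + B[0][1] = 4 + 4 = 8, A[2][1] + B[1][1] = -3 + 2 = -1, A[2][2] + B[2][1] = 5 + 1 = 6) = -1 (attained at k = 1)
  C[2][2] = min over k of (A[2][0] + B[0][2] = 4 + 9 = 13, A[2][1] + B[1][2] = -3 + 9 = 6, A[2][2] + B[2][2] = 5 + 1 = 6) = 6 (attained at k = 1)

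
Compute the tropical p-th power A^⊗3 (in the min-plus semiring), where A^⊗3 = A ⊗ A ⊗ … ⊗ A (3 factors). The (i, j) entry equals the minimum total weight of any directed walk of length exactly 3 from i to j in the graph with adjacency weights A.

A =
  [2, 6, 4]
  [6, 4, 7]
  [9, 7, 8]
A^⊗3 =
  [6, 10, 8]
  [10, 12, 12]
  [13, 15, 15]

Each entry (A^⊗3)_ij equals the minimum over all length-3 walks i = v_0 → v_1 → … → v_3 = j of Σ_t A[v_t][v_{t+1}]. For example, for (i, j) = (0, 2) we minimise over 9 possible intermediate vertex sequences; the minimum is 8, attained along the walk 0 → 0 → 0 → 2.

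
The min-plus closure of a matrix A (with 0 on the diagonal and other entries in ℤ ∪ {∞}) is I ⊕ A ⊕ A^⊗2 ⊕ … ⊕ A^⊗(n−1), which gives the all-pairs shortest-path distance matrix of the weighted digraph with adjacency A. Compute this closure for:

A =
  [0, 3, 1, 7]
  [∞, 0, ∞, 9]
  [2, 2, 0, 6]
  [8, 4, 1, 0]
Closure =
  [0, 3, 1, 7]
  [12, 0, 10, 9]
  [2, 2, 0, 6]
  [3, 3, 1, 0]

This is the Floyd-Warshall all-pairs shortest-path computation. For each intermediate vertex k = 0, 1, …, 3, update dist[i][j] ← min(dist[i][j], dist[i][k] + dist[k][j]). The final matrix gives, for each (i, j), the minimum total weight of any directed path from i to j (possibly empty when i = j).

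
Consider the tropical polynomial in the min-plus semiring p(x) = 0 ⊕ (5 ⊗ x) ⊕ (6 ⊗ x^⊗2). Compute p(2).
p(2) = 0

A tropical monomial a ⊗ x^⊗i evaluates to a + i · x. Evaluating each term at x = 2:
  Term 0 contributes 0 + 0 · 2 = 0
  Term 1 contributes 5 + 1 · 2 = 7
  Term 2 contributes 6 + 2 · 2 = 10
p(2) = ⊕ of these = min[0, 7, 10] = 0.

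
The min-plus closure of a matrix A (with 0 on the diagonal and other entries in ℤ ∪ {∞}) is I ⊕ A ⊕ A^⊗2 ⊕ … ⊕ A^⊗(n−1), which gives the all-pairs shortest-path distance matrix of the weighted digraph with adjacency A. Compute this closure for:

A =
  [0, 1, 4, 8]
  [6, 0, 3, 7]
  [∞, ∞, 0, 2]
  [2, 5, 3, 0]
Closure =
  [0, 1, 4, 6]
  [6, 0, 3, 5]
  [4, 5, 0, 2]
  [2, 3, 3, 0]

This is the Floyd-Warshall all-pairs shortest-path computation. For each intermediate vertex k = 0, 1, …, 3, update dist[i][j] ← min(dist[i][j], dist[i][k] + dist[k][j]). The final matrix gives, for each (i, j), the minimum total weight of any directed path from i to j (possibly empty when i = j).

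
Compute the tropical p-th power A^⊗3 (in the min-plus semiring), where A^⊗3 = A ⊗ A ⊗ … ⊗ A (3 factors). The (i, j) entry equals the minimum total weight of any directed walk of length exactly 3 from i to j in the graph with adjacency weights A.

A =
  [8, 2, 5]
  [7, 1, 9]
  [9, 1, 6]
A^⊗3 =
  [10, 4, 12]
  [9, 3, 11]
  [9, 3, 11]

Each entry (A^⊗3)_ij equals the minimum over all length-3 walks i = v_0 → v_1 → … → v_3 = j of Σ_t A[v_t][v_{t+1}]. For example, for (i, j) = (0, 2) we minimise over 9 possible intermediate vertex sequences; the minimum is 12, attained along the walk 0 → 1 → 1 → 2.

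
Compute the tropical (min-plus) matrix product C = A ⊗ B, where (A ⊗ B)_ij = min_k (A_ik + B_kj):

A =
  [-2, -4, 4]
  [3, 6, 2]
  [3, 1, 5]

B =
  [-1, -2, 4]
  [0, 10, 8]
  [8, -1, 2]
A ⊗ B =
  [-4, -4, 2]
  [2, 1, 4]
  [1, 1, 7]

Apply the min-plus product entry-by-entry:
  C[0][0] = min over k of (A[0][0] + B[0][0] = -2 + -1 = -3, A[0][1] + B[1][0] = -4 + 0 = -4, A[0][2] + B[2][0] = 4 + 8 = 12) = -4 (attained at k = 1)
  C[0][1] = min over k of (A[0][0] + B[0][1] = -2 + -2 = -4, A[0][1] + B[1][1] = -4 + 10 = 6, A[0][2] + B[2][1] = 4 + -1 = 3) = -4 (attained at k = 0)
  C[0][2] = min over k of (A[0][0] + B[0][2] = -2 + 4 = 2, A[0][1] + B[1][2] = -4 + 8 = 4, A[0][2] + B[2][2] = 4 + 2 = 6) = 2 (attained at k = 0)
  C[1][0] = min over k of (A[1][0] + B[0][0] = 3 + -1 = 2, A[1][1] + B[1][0] = 6 + 0 = 6, A[1][2] + B[2][0] = 2 + 8 = 10) = 2 (attained at k = 0)
  C[1][1] = min over k of (A[1][0] + B[0][1] = 3 + -2 = 1, A[1][1] + B[1][1] = 6 + 10 = 16, A[1][2] + B[2][1] = 2 + -1 = 1) = 1 (attained at k = 0)
  C[1][2] = min over k of (A[1][0] + B[0][2] = 3 + 4 = 7, A[1][1] + B[1][2] = 6 + 8 = 14, A[1][2] + B[2][2] = 2 + 2 = 4) = 4 (attained at k = 2)
  C[2][0] = min over k of (A[2][0] + B[0][0] = 3 + -1 = 2, A[2][1] + B[1][0] = 1 + 0 = 1, A[2][2] + B[2][0] = 5 + 8 = 13) = 1 (attained at k = 1)
  C[2][1] = min over k of (A[2][0] + B[0][1] = 3 + -2 = 1, A[2][1] + B[1][1] = 1 + 10 = 11, A[2][2] + B[2][1] = 5 + -1 = 4) = 1 (attained at k = 0)
  C[2][2] = min over k of (A[2][0] + B[0][2] = 3 + 4 = 7, A[2][1] + B[1][2] = 1 + 8 = 9, A[2][2] + B[2][2] = 5 + 2 = 7) = 7 (attained at k = 0)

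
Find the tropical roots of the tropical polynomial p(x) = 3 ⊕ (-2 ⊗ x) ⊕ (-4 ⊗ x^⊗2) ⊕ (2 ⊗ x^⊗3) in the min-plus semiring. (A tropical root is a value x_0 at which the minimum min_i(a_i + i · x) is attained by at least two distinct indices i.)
Roots: {-6, 2, 5}

Each tropical root is a break point of the lower envelope of the lines y = a_i + i · x (there are 4 lines, with slopes 0, 1, ..., 3). Only the lines that attain the minimum somewhere contribute to roots; other lines are dominated. Here the surviving (envelope) indices are i = 3, i = 2, i = 1, i = 0.
Intersections between consecutive envelope lines give the roots: for adjacent envelope indices i < j the intersection is x = (a_i − a_j) / (j − i). Reading off the sorted break points: {-6, 2, 5}.
Verification: at each break x_0, at least two indices attain the minimum of min_i(a_i + i · x_0).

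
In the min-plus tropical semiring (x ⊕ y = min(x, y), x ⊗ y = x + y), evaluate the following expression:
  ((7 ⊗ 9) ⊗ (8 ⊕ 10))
((7 ⊗ 9) ⊗ (8 ⊕ 10)) = 24

Expand innermost to outermost. Recall ⊕ takes the minimum of its arguments and ⊗ takes their sum. Working out the expression ((7 ⊗ 9) ⊗ (8 ⊕ 10)) gives 24.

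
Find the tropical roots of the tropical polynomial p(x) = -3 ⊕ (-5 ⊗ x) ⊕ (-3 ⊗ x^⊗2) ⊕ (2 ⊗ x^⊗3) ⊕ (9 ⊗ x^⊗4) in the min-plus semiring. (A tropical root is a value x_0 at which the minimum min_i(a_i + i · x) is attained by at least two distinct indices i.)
Roots: {-7, -5, -2, 2}

Each tropical root is a break point of the lower envelope of the lines y = a_i + i · x (there are 5 lines, with slopes 0, 1, ..., 4). Only the lines that attain the minimum somewhere contribute to roots; other lines are dominated. Here the surviving (envelope) indices are i = 4, i = 3, i = 2, i = 1, i = 0.
Intersections between consecutive envelope lines give the roots: for adjacent envelope indices i < j the intersection is x = (a_i − a_j) / (j − i). Reading off the sorted break points: {-7, -5, -2, 2}.
Verification: at each break x_0, at least two indices attain the minimum of min_i(a_i + i · x_0).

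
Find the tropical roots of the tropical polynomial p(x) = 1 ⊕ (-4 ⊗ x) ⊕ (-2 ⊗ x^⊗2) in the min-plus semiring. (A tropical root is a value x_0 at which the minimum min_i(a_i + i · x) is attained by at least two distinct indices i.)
Roots: {-2, 5}

Each tropical root is a break point of the lower envelope of the lines y = a_i + i · x (there are 3 lines, with slopes 0, 1, ..., 2). Only the lines that attain the minimum somewhere contribute to roots; other lines are dominated. Here the surviving (envelope) indices are i = 2, i = 1, i = 0.
Intersections between consecutive envelope lines give the roots: for adjacent envelope indices i < j the intersection is x = (a_i − a_j) / (j − i). Reading off the sorted break points: {-2, 5}.
Verification: at each break x_0, at least two indices attain the minimum of min_i(a_i + i · x_0).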